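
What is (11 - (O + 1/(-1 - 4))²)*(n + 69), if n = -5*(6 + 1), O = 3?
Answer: 2686/25 ≈ 107.44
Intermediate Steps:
n = -35 (n = -5*7 = -35)
(11 - (O + 1/(-1 - 4))²)*(n + 69) = (11 - (3 + 1/(-1 - 4))²)*(-35 + 69) = (11 - (3 + 1/(-5))²)*34 = (11 - (3 - ⅕)²)*34 = (11 - (14/5)²)*34 = (11 - 1*196/25)*34 = (11 - 196/25)*34 = (79/25)*34 = 2686/25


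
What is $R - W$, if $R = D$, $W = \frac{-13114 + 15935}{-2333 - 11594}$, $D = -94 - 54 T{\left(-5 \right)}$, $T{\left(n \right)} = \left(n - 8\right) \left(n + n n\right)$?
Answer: $\frac{194228763}{13927} \approx 13946.0$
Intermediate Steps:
$T{\left(n \right)} = \left(-8 + n\right) \left(n + n^{2}\right)$
$D = 13946$ ($D = -94 - 54 \left(- 5 \left(-8 + \left(-5\right)^{2} - -35\right)\right) = -94 - 54 \left(- 5 \left(-8 + 25 + 35\right)\right) = -94 - 54 \left(\left(-5\right) 52\right) = -94 - -14040 = -94 + 14040 = 13946$)
$W = - \frac{2821}{13927}$ ($W = \frac{2821}{-13927} = 2821 \left(- \frac{1}{13927}\right) = - \frac{2821}{13927} \approx -0.20256$)
$R = 13946$
$R - W = 13946 - - \frac{2821}{13927} = 13946 + \frac{2821}{13927} = \frac{194228763}{13927}$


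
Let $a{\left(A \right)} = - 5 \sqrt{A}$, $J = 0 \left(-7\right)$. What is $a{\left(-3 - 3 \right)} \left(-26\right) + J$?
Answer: $130 i \sqrt{6} \approx 318.43 i$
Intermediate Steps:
$J = 0$
$a{\left(-3 - 3 \right)} \left(-26\right) + J = - 5 \sqrt{-3 - 3} \left(-26\right) + 0 = - 5 \sqrt{-6} \left(-26\right) + 0 = - 5 i \sqrt{6} \left(-26\right) + 0 = 130 i \sqrt{6} + 0 = 130 i \sqrt{6}$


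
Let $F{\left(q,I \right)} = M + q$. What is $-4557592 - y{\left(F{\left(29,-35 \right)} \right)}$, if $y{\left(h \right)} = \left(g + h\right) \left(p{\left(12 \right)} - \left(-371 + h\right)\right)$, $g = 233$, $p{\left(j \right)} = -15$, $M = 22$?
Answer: $-4644212$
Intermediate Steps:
$F{\left(q,I \right)} = 22 + q$
$y{\left(h \right)} = \left(233 + h\right) \left(356 - h\right)$ ($y{\left(h \right)} = \left(233 + h\right) \left(-15 - \left(-371 + h\right)\right) = \left(233 + h\right) \left(356 - h\right)$)
$-4557592 - y{\left(F{\left(29,-35 \right)} \right)} = -4557592 - \left(82948 - \left(22 + 29\right)^{2} + 123 \left(22 + 29\right)\right) = -4557592 - \left(82948 - 51^{2} + 123 \cdot 51\right) = -4557592 - \left(82948 - 2601 + 6273\right) = -4557592 - 86620 = -4644212$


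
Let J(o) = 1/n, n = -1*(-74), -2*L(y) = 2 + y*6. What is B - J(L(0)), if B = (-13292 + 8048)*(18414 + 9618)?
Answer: -10877985793/74 ≈ -1.4700e+8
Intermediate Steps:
L(y) = -1 - 3*y (L(y) = -(2 + y*6)/2 = -(2 + 6*y)/2 = -1 - 3*y)
n = 74
B = -146999808 (B = -5244*28032 = -146999808)
J(o) = 1/74
B - J(L(0)) = -146999808 - 1*1/74 = -146999808 - 1/74 = -10877985793/74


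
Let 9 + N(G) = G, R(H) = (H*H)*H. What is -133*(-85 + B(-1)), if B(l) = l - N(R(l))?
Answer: 10108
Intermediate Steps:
R(H) = H**3 (R(H) = H**2*H = H**3)
N(G) = -9 + G
B(l) = 9 + l - l**3 (B(l) = l - (-9 + l**3) = l + (9 - l**3) = 9 + l - l**3)
-133*(-85 + B(-1)) = -133*(-85 + (9 - 1 - 1*(-1)**3)) = -133*(-85 + (9 - 1 - 1*(-1))) = -133*(-85 + (9 - 1 + 1)) = -133*(-85 + 9) = -133*(-76) = 10108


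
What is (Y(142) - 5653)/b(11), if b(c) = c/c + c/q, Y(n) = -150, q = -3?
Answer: 17409/8 ≈ 2176.1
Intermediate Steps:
b(c) = 1 - c/3 (b(c) = c/c + c/(-3) = 1 + c*(-1/3) = 1 - c/3)
(Y(142) - 5653)/b(11) = (-150 - 5653)/(1 - 1/3*11) = -5803/(1 - 11/3) = -5803/(-8/3) = -5803*(-3/8) = 17409/8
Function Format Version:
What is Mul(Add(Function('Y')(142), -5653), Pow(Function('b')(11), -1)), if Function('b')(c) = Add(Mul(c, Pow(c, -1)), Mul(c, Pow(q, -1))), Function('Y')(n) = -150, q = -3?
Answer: Rational(17409, 8) ≈ 2176.1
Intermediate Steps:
Function('b')(c) = Add(1, Mul(Rational(-1, 3), c)) (Function('b')(c) = Add(Mul(c, Pow(c, -1)), Mul(c, Pow(-3, -1))) = Add(1, Mul(c, Rational(-1, 3))) = Add(1, Mul(Rational(-1, 3), c)))
Mul(Add(Function('Y')(142), -5653), Pow(Function('b')(11), -1)) = Mul(Add(-150, -5653), Pow(Add(1, Mul(Rational(-1, 3), 11)), -1)) = Mul(-5803, Pow(Add(1, Rational(-11, 3)), -1)) = Mul(-5803, Pow(Rational(-8, 3), -1)) = Mul(-5803, Rational(-3, 8)) = Rational(17409, 8)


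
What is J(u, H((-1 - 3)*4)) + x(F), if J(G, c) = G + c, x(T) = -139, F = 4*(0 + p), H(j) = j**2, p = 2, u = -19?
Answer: 98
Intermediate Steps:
F = 8 (F = 4*(0 + 2) = 4*2 = 8)
J(u, H((-1 - 3)*4)) + x(F) = (-19 + ((-1 - 3)*4)**2) - 139 = (-19 + (-4*4)**2) - 139 = (-19 + (-16)**2) - 139 = (-19 + 256) - 139 = 237 - 139 = 98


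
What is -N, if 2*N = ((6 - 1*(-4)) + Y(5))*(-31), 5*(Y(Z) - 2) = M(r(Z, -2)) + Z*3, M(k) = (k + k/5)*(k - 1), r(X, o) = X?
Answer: 3069/10 ≈ 306.90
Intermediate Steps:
M(k) = 6*k*(-1 + k)/5 (M(k) = (k + k*(⅕))*(-1 + k) = (k + k/5)*(-1 + k) = (6*k/5)*(-1 + k) = 6*k*(-1 + k)/5)
Y(Z) = 2 + 3*Z/5 + 6*Z*(-1 + Z)/25 (Y(Z) = 2 + (6*Z*(-1 + Z)/5 + Z*3)/5 = 2 + (6*Z*(-1 + Z)/5 + 3*Z)/5 = 2 + (3*Z + 6*Z*(-1 + Z)/5)/5 = 2 + (3*Z/5 + 6*Z*(-1 + Z)/25) = 2 + 3*Z/5 + 6*Z*(-1 + Z)/25)
N = -3069/10 (N = (((6 - 1*(-4)) + (2 + (6/25)*5² + (9/25)*5))*(-31))/2 = (((6 + 4) + (2 + (6/25)*25 + 9/5))*(-31))/2 = ((10 + (2 + 6 + 9/5))*(-31))/2 = ((10 + 49/5)*(-31))/2 = ((99/5)*(-31))/2 = (½)*(-3069/5) = -3069/10 ≈ -306.90)
-N = -1*(-3069/10) = 3069/10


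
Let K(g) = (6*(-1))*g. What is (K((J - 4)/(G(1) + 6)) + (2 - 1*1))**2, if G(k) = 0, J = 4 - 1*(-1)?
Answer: 0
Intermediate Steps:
J = 5 (J = 4 + 1 = 5)
K(g) = -6*g
(K((J - 4)/(G(1) + 6)) + (2 - 1*1))**2 = (-6*(5 - 4)/(0 + 6) + (2 - 1*1))**2 = (-6/6 + (2 - 1))**2 = (-6/6 + 1)**2 = (-6*1/6 + 1)**2 = (-1 + 1)**2 = 0**2 = 0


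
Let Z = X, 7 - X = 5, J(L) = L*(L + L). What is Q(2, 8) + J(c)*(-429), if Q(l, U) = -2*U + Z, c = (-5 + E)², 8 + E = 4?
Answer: -5629352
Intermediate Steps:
E = -4 (E = -8 + 4 = -4)
c = 81 (c = (-5 - 4)² = (-9)² = 81)
J(L) = 2*L² (J(L) = L*(2*L) = 2*L²)
X = 2 (X = 7 - 1*5 = 7 - 5 = 2)
Z = 2
Q(l, U) = 2 - 2*U (Q(l, U) = -2*U + 2 = 2 - 2*U)
Q(2, 8) + J(c)*(-429) = (2 - 2*8) + (2*81²)*(-429) = (2 - 16) + (2*6561)*(-429) = -14 + 13122*(-429) = -14 - 5629338 = -5629352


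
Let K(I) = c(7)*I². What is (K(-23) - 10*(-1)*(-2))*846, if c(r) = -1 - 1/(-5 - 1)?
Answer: -389865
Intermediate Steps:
c(r) = -⅚ (c(r) = -1 - 1/(-6) = -1 - 1*(-⅙) = -1 + ⅙ = -⅚)
K(I) = -5*I²/6
(K(-23) - 10*(-1)*(-2))*846 = (-⅚*(-23)² - 10*(-1)*(-2))*846 = (-⅚*529 + 10*(-2))*846 = (-2645/6 - 20)*846 = -2765/6*846 = -389865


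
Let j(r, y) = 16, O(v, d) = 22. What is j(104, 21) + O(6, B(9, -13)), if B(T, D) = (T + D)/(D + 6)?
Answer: 38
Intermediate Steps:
B(T, D) = (D + T)/(6 + D)
j(104, 21) + O(6, B(9, -13)) = 16 + 22 = 38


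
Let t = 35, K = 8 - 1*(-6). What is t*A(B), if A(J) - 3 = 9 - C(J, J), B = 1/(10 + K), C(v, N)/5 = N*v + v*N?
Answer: 120785/288 ≈ 419.39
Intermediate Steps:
K = 14 (K = 8 + 6 = 14)
C(v, N) = 10*N*v (C(v, N) = 5*(N*v + v*N) = 5*(N*v + N*v) = 5*(2*N*v) = 10*N*v)
B = 1/24 (B = 1/(10 + 14) = 1/24 ≈ 0.041667)
A(J) = 12 - 10*J² (A(J) = 3 + (9 - 10*J*J) = 3 + (9 - 10*J²) = 12 - 10*J²)
t*A(B) = 35*(12 - 10*(1/24)²) = 35*(12 - 10*1/576) = 35*(12 - 5/288) = 35*(3451/288) = 120785/288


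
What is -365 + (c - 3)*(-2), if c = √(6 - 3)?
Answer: -359 - 2*√3 ≈ -362.46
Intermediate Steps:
c = √3 ≈ 1.7320
-365 + (c - 3)*(-2) = -365 + (√3 - 3)*(-2) = -365 + (-3 + √3)*(-2) = -365 + (6 - 2*√3) = -359 - 2*√3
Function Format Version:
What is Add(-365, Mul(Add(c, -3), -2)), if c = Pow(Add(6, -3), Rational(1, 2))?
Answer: Add(-359, Mul(-2, Pow(3, Rational(1, 2)))) ≈ -362.46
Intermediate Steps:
c = Pow(3, Rational(1, 2)) ≈ 1.7320
Add(-365, Mul(Add(c, -3), -2)) = Add(-365, Mul(Add(Pow(3, Rational(1, 2)), -3), -2)) = Add(-365, Mul(Add(-3, Pow(3, Rational(1, 2))), -2)) = Add(-365, Add(6, Mul(-2, Pow(3, Rational(1, 2))))) = Add(-359, Mul(-2, Pow(3, Rational(1, 2))))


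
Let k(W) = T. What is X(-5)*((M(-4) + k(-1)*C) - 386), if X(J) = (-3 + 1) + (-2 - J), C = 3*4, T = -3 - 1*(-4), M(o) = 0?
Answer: -374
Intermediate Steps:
T = 1 (T = -3 + 4 = 1)
C = 12
k(W) = 1
X(J) = -4 - J (X(J) = -2 + (-2 - J) = -4 - J)
X(-5)*((M(-4) + k(-1)*C) - 386) = (-4 - 1*(-5))*((0 + 1*12) - 386) = (-4 + 5)*((0 + 12) - 386) = 1*(12 - 386) = 1*(-374) = -374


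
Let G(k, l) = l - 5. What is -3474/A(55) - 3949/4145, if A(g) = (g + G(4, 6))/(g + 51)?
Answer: -381648131/58030 ≈ -6576.7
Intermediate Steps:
G(k, l) = -5 + l
A(g) = (1 + g)/(51 + g) (A(g) = (g + (-5 + 6))/(g + 51) = (g + 1)/(51 + g) = (1 + g)/(51 + g))
-3474/A(55) - 3949/4145 = -3474*(51 + 55)/(1 + 55) - 3949/4145 = -3474/(56/106) - 3949*1/4145 = -3474/((1/106)*56) - 3949/4145 = -3474/28/53 - 3949/4145 = -3474*53/28 - 3949/4145 = -92061/14 - 3949/4145 = -381648131/58030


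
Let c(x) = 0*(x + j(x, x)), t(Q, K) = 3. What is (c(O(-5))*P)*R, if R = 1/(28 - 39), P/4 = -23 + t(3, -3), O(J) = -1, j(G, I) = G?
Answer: 0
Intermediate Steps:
c(x) = 0 (c(x) = 0*(x + x) = 0*(2*x) = 0)
P = -80 (P = 4*(-23 + 3) = 4*(-20) = -80)
R = -1/11 (R = 1/(-11) = -1/11 ≈ -0.090909)
(c(O(-5))*P)*R = (0*(-80))*(-1/11) = 0*(-1/11) = 0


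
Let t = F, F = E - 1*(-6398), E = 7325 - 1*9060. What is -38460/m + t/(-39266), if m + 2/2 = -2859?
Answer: 74841709/5615038 ≈ 13.329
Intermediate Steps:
E = -1735 (E = 7325 - 9060 = -1735)
m = -2860 (m = -1 - 2859 = -2860)
F = 4663 (F = -1735 - 1*(-6398) = -1735 + 6398 = 4663)
t = 4663
-38460/m + t/(-39266) = -38460/(-2860) + 4663/(-39266) = -38460*(-1/2860) + 4663*(-1/39266) = 1923/143 - 4663/39266 = 74841709/5615038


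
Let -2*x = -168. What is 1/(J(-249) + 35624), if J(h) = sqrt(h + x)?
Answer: 35624/1269069541 - I*sqrt(165)/1269069541 ≈ 2.8071e-5 - 1.0122e-8*I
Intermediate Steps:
x = 84 (x = -1/2*(-168) = 84)
J(h) = sqrt(84 + h) (J(h) = sqrt(h + 84) = sqrt(84 + h))
1/(J(-249) + 35624) = 1/(sqrt(84 - 249) + 35624) = 1/(sqrt(-165) + 35624) = 1/(I*sqrt(165) + 35624) = 1/(35624 + I*sqrt(165))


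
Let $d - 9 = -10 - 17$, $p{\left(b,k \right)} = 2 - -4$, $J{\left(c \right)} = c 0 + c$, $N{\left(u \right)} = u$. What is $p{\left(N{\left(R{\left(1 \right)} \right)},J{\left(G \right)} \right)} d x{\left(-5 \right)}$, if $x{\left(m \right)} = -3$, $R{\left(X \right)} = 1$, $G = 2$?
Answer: $324$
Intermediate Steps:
$J{\left(c \right)} = c$ ($J{\left(c \right)} = 0 + c = c$)
$p{\left(b,k \right)} = 6$ ($p{\left(b,k \right)} = 2 + 4 = 6$)
$d = -18$ ($d = 9 - 27 = -18$)
$p{\left(N{\left(R{\left(1 \right)} \right)},J{\left(G \right)} \right)} d x{\left(-5 \right)} = 6 \left(-18\right) \left(-3\right) = \left(-108\right) \left(-3\right) = 324$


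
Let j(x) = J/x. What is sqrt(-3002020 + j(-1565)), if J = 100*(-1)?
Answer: 4*I*sqrt(18381555695)/313 ≈ 1732.6*I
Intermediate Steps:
J = -100
j(x) = -100/x
sqrt(-3002020 + j(-1565)) = sqrt(-3002020 - 100/(-1565)) = sqrt(-3002020 - 100*(-1/1565)) = sqrt(-3002020 + 20/313) = sqrt(-939632240/313) = 4*I*sqrt(18381555695)/313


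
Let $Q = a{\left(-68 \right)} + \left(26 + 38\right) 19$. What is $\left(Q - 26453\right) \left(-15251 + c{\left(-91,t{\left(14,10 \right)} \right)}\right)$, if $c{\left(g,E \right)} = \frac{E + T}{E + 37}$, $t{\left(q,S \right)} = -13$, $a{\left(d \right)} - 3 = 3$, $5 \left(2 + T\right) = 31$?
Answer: $\frac{11544216971}{30} \approx 3.8481 \cdot 10^{8}$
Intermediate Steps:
$T = \frac{21}{5}$ ($T = -2 + \frac{1}{5} \cdot 31 = -2 + \frac{31}{5} = \frac{21}{5} \approx 4.2$)
$a{\left(d \right)} = 6$ ($a{\left(d \right)} = 3 + 3 = 6$)
$Q = 1222$ ($Q = 6 + \left(26 + 38\right) 19 = 6 + 64 \cdot 19 = 6 + 1216 = 1222$)
$c{\left(g,E \right)} = \frac{\frac{21}{5} + E}{37 + E}$ ($c{\left(g,E \right)} = \frac{E + \frac{21}{5}}{E + 37} = \frac{\frac{21}{5} + E}{37 + E}$)
$\left(Q - 26453\right) \left(-15251 + c{\left(-91,t{\left(14,10 \right)} \right)}\right) = \left(1222 - 26453\right) \left(-15251 + \frac{\frac{21}{5} - 13}{37 - 13}\right) = - 25231 \left(-15251 + \frac{1}{24} \left(- \frac{44}{5}\right)\right) = - 25231 \left(-15251 - \frac{11}{30}\right) = \left(-25231\right) \left(- \frac{457541}{30}\right) = \frac{11544216971}{30}$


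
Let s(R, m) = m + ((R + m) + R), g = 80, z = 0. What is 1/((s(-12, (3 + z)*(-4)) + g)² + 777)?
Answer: 1/1801 ≈ 0.00055525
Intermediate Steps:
s(R, m) = 2*R + 2*m (s(R, m) = m + (m + 2*R) = 2*R + 2*m)
1/((s(-12, (3 + z)*(-4)) + g)² + 777) = 1/(((2*(-12) + 2*((3 + 0)*(-4))) + 80)² + 777) = 1/(((-24 + 2*(3*(-4))) + 80)² + 777) = 1/(((-24 + 2*(-12)) + 80)² + 777) = 1/(((-24 - 24) + 80)² + 777) = 1/((-48 + 80)² + 777) = 1/(32² + 777) = 1/(1024 + 777) = 1/1801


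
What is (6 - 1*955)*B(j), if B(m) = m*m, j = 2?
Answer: -3796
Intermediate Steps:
B(m) = m²
(6 - 1*955)*B(j) = (6 - 1*955)*2² = (6 - 955)*4 = -949*4 = -3796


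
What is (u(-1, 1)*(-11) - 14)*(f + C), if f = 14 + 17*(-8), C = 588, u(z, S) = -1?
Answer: -1398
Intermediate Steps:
f = -122 (f = 14 - 136 = -122)
(u(-1, 1)*(-11) - 14)*(f + C) = (-1*(-11) - 14)*(-122 + 588) = (11 - 14)*466 = -3*466 = -1398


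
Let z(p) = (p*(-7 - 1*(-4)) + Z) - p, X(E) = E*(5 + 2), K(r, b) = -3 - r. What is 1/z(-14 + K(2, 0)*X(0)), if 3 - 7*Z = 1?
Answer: 7/394 ≈ 0.017767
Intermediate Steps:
Z = 2/7 (Z = 3/7 - ⅐*1 = 3/7 - ⅐ = 2/7 ≈ 0.28571)
X(E) = 7*E (X(E) = E*7 = 7*E)
z(p) = 2/7 - 4*p (z(p) = (p*(-7 - 1*(-4)) + 2/7) - p = (p*(-7 + 4) + 2/7) - p = (p*(-3) + 2/7) - p = (-3*p + 2/7) - p = (2/7 - 3*p) - p = 2/7 - 4*p)
1/z(-14 + K(2, 0)*X(0)) = 1/(2/7 - 4*(-14 + (-3 - 1*2)*(7*0))) = 1/(2/7 - 4*(-14 + (-3 - 2)*0)) = 1/(2/7 - 4*(-14 - 5*0)) = 1/(2/7 - 4*(-14 + 0)) = 1/(2/7 - 4*(-14)) = 1/(2/7 + 56) = 1/(394/7) = 7/394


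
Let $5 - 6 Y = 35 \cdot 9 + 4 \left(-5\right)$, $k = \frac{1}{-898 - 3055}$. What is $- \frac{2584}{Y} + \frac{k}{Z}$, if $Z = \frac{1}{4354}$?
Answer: $\frac{30012326}{573185} \approx 52.361$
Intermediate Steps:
$k = - \frac{1}{3953}$ ($k = \frac{1}{-3953} = - \frac{1}{3953} \approx -0.00025297$)
$Z = \frac{1}{4354} \approx 0.00022967$
$Y = - \frac{145}{3}$ ($Y = \frac{5}{6} - \frac{35 \cdot 9 + 4 \left(-5\right)}{6} = \frac{5}{6} - \frac{315 - 20}{6} = \frac{5}{6} - \frac{295}{6} = - \frac{145}{3} \approx -48.333$)
$- \frac{2584}{Y} + \frac{k}{Z} = - \frac{2584}{- \frac{145}{3}} - \frac{\frac{1}{\frac{1}{4354}}}{3953} = \left(-2584\right) \left(- \frac{3}{145}\right) - \frac{4354}{3953} = \frac{7752}{145} - \frac{4354}{3953} = \frac{30012326}{573185}$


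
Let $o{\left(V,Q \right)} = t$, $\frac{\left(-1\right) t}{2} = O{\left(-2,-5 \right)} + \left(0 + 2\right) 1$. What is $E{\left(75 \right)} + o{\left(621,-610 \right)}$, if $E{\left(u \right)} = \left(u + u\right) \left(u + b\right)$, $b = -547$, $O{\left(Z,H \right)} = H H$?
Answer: $-70854$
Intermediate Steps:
$O{\left(Z,H \right)} = H^{2}$
$E{\left(u \right)} = 2 u \left(-547 + u\right)$ ($E{\left(u \right)} = \left(u + u\right) \left(u - 547\right) = 2 u \left(-547 + u\right)$)
$t = -54$ ($t = - 2 \left(\left(-5\right)^{2} + \left(0 + 2\right) 1\right) = - 2 \left(25 + 2 \cdot 1\right) = - 2 \left(25 + 2\right) = \left(-2\right) 27 = -54$)
$o{\left(V,Q \right)} = -54$
$E{\left(75 \right)} + o{\left(621,-610 \right)} = 2 \cdot 75 \left(-547 + 75\right) - 54 = 2 \cdot 75 \left(-472\right) - 54 = -70800 - 54 = -70854$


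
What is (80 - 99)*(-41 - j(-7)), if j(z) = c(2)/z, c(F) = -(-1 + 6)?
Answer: 5548/7 ≈ 792.57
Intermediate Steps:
c(F) = -5 (c(F) = -1*5 = -5)
j(z) = -5/z
(80 - 99)*(-41 - j(-7)) = (80 - 99)*(-41 - (-5)/(-7)) = -19*(-41 - (-5)*(-1)/7) = -19*(-41 - 1*5/7) = -19*(-41 - 5/7) = -19*(-292/7) = 5548/7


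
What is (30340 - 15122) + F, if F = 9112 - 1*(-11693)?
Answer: 36023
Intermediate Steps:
F = 20805 (F = 9112 + 11693 = 20805)
(30340 - 15122) + F = (30340 - 15122) + 20805 = 15218 + 20805 = 36023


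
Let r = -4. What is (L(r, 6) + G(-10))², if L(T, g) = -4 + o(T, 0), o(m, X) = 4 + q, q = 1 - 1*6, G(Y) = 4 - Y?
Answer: 81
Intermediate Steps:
q = -5 (q = 1 - 6 = -5)
o(m, X) = -1 (o(m, X) = 4 - 5 = -1)
L(T, g) = -5 (L(T, g) = -4 - 1 = -5)
(L(r, 6) + G(-10))² = (-5 + (4 - 1*(-10)))² = (-5 + (4 + 10))² = (-5 + 14)² = 9² = 81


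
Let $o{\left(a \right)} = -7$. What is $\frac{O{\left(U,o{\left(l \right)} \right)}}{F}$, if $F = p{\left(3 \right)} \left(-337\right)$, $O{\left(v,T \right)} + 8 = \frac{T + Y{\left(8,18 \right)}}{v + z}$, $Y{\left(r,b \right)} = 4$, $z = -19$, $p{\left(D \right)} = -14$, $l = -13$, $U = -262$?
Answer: $- \frac{2245}{1325758} \approx -0.0016934$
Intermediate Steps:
$O{\left(v,T \right)} = -8 + \frac{4 + T}{-19 + v}$ ($O{\left(v,T \right)} = -8 + \frac{T + 4}{v - 19} = -8 + \frac{4 + T}{-19 + v}$)
$F = 4718$ ($F = \left(-14\right) \left(-337\right) = 4718$)
$\frac{O{\left(U,o{\left(l \right)} \right)}}{F} = \frac{\frac{1}{-19 - 262} \left(156 - 7 - -2096\right)}{4718} = \frac{156 - 7 + 2096}{-281} \cdot \frac{1}{4718} = \left(- \frac{1}{281}\right) 2245 \cdot \frac{1}{4718} = \left(- \frac{2245}{281}\right) \frac{1}{4718} = - \frac{2245}{1325758}$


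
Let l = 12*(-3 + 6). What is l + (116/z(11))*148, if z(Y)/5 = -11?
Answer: -15188/55 ≈ -276.15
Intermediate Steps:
z(Y) = -55 (z(Y) = 5*(-11) = -55)
l = 36 (l = 12*3 = 36)
l + (116/z(11))*148 = 36 + (116/(-55))*148 = 36 + (116*(-1/55))*148 = 36 - 116/55*148 = 36 - 17168/55 = -15188/55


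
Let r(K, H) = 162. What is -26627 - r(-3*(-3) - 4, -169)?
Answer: -26789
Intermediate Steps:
-26627 - r(-3*(-3) - 4, -169) = -26627 - 1*162 = -26627 - 162 = -26789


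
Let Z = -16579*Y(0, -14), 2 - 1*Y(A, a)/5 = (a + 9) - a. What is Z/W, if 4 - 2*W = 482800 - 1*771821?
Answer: 232106/57805 ≈ 4.0153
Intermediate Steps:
Y(A, a) = -35 (Y(A, a) = 10 - 5*((a + 9) - a) = 10 - 5*((9 + a) - a) = 10 - 5*9 = 10 - 45 = -35)
W = 289025/2 (W = 2 - (482800 - 1*771821)/2 = 2 - (482800 - 771821)/2 = 2 - ½*(-289021) = 2 + 289021/2 = 289025/2 ≈ 1.4451e+5)
Z = 580265 (Z = -16579*(-35) = 580265)
Z/W = 580265/(289025/2) = 580265*(2/289025) = 232106/57805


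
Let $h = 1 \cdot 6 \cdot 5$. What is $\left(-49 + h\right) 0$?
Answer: $0$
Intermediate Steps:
$h = 30$ ($h = 6 \cdot 5 = 30$)
$\left(-49 + h\right) 0 = \left(-49 + 30\right) 0 = \left(-19\right) 0 = 0$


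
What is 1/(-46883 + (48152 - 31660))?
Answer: -1/30391 ≈ -3.2904e-5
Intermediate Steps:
1/(-46883 + (48152 - 31660)) = 1/(-46883 + 16492) = 1/(-30391) = -1/30391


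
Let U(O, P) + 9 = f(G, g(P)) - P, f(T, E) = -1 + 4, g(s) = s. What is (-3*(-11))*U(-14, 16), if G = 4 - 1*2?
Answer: -726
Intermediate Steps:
G = 2 (G = 4 - 2 = 2)
f(T, E) = 3
U(O, P) = -6 - P (U(O, P) = -9 + (3 - P) = -6 - P)
(-3*(-11))*U(-14, 16) = (-3*(-11))*(-6 - 1*16) = 33*(-6 - 16) = 33*(-22) = -726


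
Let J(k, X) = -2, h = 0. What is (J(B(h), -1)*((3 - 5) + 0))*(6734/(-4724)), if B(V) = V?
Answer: -6734/1181 ≈ -5.7020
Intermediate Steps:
(J(B(h), -1)*((3 - 5) + 0))*(6734/(-4724)) = (-2*((3 - 5) + 0))*(6734/(-4724)) = (-2*(-2 + 0))*(6734*(-1/4724)) = -2*(-2)*(-3367/2362) = 4*(-3367/2362) = -6734/1181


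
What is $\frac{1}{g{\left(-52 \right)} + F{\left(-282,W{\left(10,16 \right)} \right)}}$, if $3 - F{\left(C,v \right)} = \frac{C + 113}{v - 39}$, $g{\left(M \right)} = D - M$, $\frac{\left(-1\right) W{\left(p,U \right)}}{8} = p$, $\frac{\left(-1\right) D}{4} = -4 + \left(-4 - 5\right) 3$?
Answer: $\frac{119}{21132} \approx 0.0056313$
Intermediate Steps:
$D = 124$ ($D = - 4 \left(-4 + \left(-4 - 5\right) 3\right) = - 4 \left(-4 - 27\right) = \left(-4\right) \left(-31\right) = 124$)
$W{\left(p,U \right)} = - 8 p$
$g{\left(M \right)} = 124 - M$
$F{\left(C,v \right)} = 3 - \frac{113 + C}{-39 + v}$ ($F{\left(C,v \right)} = 3 - \frac{C + 113}{v - 39} = 3 - \frac{113 + C}{-39 + v}$)
$\frac{1}{g{\left(-52 \right)} + F{\left(-282,W{\left(10,16 \right)} \right)}} = \frac{1}{\left(124 - -52\right) + \frac{-230 - -282 + 3 \left(\left(-8\right) 10\right)}{-39 - 80}} = \frac{1}{\left(124 + 52\right) + \frac{-230 + 282 + 3 \left(-80\right)}{-39 - 80}} = \frac{1}{176 + \frac{-230 + 282 - 240}{-119}} = \frac{1}{176 - - \frac{188}{119}} = \frac{1}{176 + \frac{188}{119}} = \frac{1}{\frac{21132}{119}} = \frac{119}{21132}$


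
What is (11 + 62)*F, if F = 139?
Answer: 10147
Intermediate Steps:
(11 + 62)*F = (11 + 62)*139 = 73*139 = 10147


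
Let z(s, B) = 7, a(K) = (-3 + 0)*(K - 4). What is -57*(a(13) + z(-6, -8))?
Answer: 1140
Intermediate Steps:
a(K) = 12 - 3*K (a(K) = -3*(-4 + K) = 12 - 3*K)
-57*(a(13) + z(-6, -8)) = -57*((12 - 3*13) + 7) = -57*((12 - 39) + 7) = -57*(-27 + 7) = -57*(-20) = 1140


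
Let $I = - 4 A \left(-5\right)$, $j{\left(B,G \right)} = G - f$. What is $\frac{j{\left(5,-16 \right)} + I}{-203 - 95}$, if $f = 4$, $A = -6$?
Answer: $\frac{70}{149} \approx 0.4698$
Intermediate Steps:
$j{\left(B,G \right)} = -4 + G$ ($j{\left(B,G \right)} = G - 4 = -4 + G$)
$I = -120$ ($I = \left(-4\right) \left(-6\right) \left(-5\right) = 24 \left(-5\right) = -120$)
$\frac{j{\left(5,-16 \right)} + I}{-203 - 95} = \frac{\left(-4 - 16\right) - 120}{-203 - 95} = \frac{-20 - 120}{-298} = \left(-140\right) \left(- \frac{1}{298}\right) = \frac{70}{149}$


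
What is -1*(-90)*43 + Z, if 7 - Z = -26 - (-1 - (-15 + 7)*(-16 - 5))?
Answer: 3734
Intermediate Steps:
Z = -136 (Z = 7 - (-26 - (-1 - (-15 + 7)*(-16 - 5))) = 7 - (-26 - (-1 - (-8)*(-21))) = 7 - (-26 - (-1 - 1*168)) = 7 - (-26 - (-1 - 168)) = 7 - (-26 - 1*(-169)) = 7 - (-26 + 169) = 7 - 1*143 = 7 - 143 = -136)
-1*(-90)*43 + Z = -1*(-90)*43 - 136 = 90*43 - 136 = 3870 - 136 = 3734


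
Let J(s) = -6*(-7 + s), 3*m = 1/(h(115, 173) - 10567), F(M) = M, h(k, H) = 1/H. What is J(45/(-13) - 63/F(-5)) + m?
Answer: -182955697/14259102 ≈ -12.831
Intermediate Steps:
m = -173/5484270 (m = 1/(3*(1/173 - 10567)) = 1/(3*(-1828090/173)) = (1/3)*(-173/1828090) = -173/5484270 ≈ -3.1545e-5)
J(s) = 42 - 6*s
J(45/(-13) - 63/F(-5)) + m = (42 - 6*(45/(-13) - 63/(-5))) - 173/5484270 = (42 - 6*(45*(-1/13) - 63*(-1/5))) - 173/5484270 = (42 - 6*(-45/13 + 63/5)) - 173/5484270 = (42 - 6*594/65) - 173/5484270 = (42 - 3564/65) - 173/5484270 = -834/65 - 173/5484270 = -182955697/14259102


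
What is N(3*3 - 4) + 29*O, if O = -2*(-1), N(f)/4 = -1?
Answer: 54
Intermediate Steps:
N(f) = -4 (N(f) = 4*(-1) = -4)
O = 2
N(3*3 - 4) + 29*O = -4 + 29*2 = -4 + 58 = 54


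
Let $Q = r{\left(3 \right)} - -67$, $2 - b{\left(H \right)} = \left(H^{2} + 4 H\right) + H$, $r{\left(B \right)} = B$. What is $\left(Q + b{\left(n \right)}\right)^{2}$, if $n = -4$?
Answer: $5776$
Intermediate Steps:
$b{\left(H \right)} = 2 - H^{2} - 5 H$ ($b{\left(H \right)} = 2 - \left(\left(H^{2} + 4 H\right) + H\right) = 2 - \left(H^{2} + 5 H\right) = 2 - H^{2} - 5 H$)
$Q = 70$ ($Q = 3 - -67 = 3 + 67 = 70$)
$\left(Q + b{\left(n \right)}\right)^{2} = \left(70 - -6\right)^{2} = \left(70 + \left(2 - 16 + 20\right)\right)^{2} = \left(70 + 6\right)^{2} = 76^{2} = 5776$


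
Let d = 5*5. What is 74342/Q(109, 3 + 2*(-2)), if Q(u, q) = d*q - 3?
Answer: -37171/14 ≈ -2655.1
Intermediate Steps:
d = 25
Q(u, q) = -3 + 25*q (Q(u, q) = 25*q - 3 = -3 + 25*q)
74342/Q(109, 3 + 2*(-2)) = 74342/(-3 + 25*(3 + 2*(-2))) = 74342/(-3 + 25*(3 - 4)) = 74342/(-3 + 25*(-1)) = 74342/(-3 - 25) = 74342/(-28) = 74342*(-1/28) = -37171/14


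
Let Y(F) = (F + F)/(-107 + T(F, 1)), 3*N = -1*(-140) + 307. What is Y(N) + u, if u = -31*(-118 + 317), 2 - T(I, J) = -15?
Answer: -277754/45 ≈ -6172.3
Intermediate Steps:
T(I, J) = 17 (T(I, J) = 2 - 1*(-15) = 2 + 15 = 17)
u = -6169 (u = -31*199 = -6169)
N = 149 (N = (-1*(-140) + 307)/3 = (140 + 307)/3 = (1/3)*447 = 149)
Y(F) = -F/45 (Y(F) = (F + F)/(-107 + 17) = (2*F)/(-90) = (2*F)*(-1/90) = -F/45)
Y(N) + u = -1/45*149 - 6169 = -149/45 - 6169 = -277754/45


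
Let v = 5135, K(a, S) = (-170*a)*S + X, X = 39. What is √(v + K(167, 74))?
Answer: 591*I*√6 ≈ 1447.6*I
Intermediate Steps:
K(a, S) = 39 - 170*S*a (K(a, S) = (-170*a)*S + 39 = -170*S*a + 39 = 39 - 170*S*a)
√(v + K(167, 74)) = √(5135 + (39 - 170*74*167)) = √(5135 + (39 - 2100860)) = √(5135 - 2100821) = √(-2095686) = 591*I*√6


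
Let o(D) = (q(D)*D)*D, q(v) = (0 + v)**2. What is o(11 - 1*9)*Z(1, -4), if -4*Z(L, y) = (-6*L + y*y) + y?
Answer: -24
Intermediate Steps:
q(v) = v**2
Z(L, y) = -y/4 - y**2/4 + 3*L/2 (Z(L, y) = -((-6*L + y*y) + y)/4 = -((-6*L + y**2) + y)/4 = -((y**2 - 6*L) + y)/4 = -(y + y**2 - 6*L)/4 = -y/4 - y**2/4 + 3*L/2)
o(D) = D**4 (o(D) = (D**2*D)*D = D**3*D = D**4)
o(11 - 1*9)*Z(1, -4) = (11 - 1*9)**4*(-1/4*(-4) - 1/4*(-4)**2 + (3/2)*1) = (11 - 9)**4*(1 - 1/4*16 + 3/2) = 2**4*(1 - 4 + 3/2) = 16*(-3/2) = -24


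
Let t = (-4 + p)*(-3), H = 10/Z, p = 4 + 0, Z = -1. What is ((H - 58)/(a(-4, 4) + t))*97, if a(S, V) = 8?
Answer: -1649/2 ≈ -824.50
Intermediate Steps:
p = 4
H = -10 (H = 10/(-1) = 10*(-1) = -10)
t = 0 (t = (-4 + 4)*(-3) = 0*(-3) = 0)
((H - 58)/(a(-4, 4) + t))*97 = ((-10 - 58)/(8 + 0))*97 = -68/8*97 = -68*⅛*97 = -17/2*97 = -1649/2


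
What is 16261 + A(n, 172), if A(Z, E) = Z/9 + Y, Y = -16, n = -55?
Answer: 146150/9 ≈ 16239.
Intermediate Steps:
A(Z, E) = -16 + Z/9 (A(Z, E) = Z/9 - 16 = -16 + Z/9)
16261 + A(n, 172) = 16261 + (-16 + (⅑)*(-55)) = 16261 + (-16 - 55/9) = 16261 - 199/9 = 146150/9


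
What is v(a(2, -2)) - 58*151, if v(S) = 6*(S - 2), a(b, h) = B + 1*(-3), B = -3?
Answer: -8806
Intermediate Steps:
a(b, h) = -6 (a(b, h) = -3 + 1*(-3) = -3 - 3 = -6)
v(S) = -12 + 6*S (v(S) = 6*(-2 + S) = -12 + 6*S)
v(a(2, -2)) - 58*151 = (-12 + 6*(-6)) - 58*151 = (-12 - 36) - 8758 = -48 - 8758 = -8806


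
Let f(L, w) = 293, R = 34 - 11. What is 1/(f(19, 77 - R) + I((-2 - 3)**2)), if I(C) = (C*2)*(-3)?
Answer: 1/143 ≈ 0.0069930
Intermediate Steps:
R = 23
I(C) = -6*C (I(C) = (2*C)*(-3) = -6*C)
1/(f(19, 77 - R) + I((-2 - 3)**2)) = 1/(293 - 6*(-2 - 3)**2) = 1/(293 - 6*(-5)**2) = 1/(293 - 6*25) = 1/(293 - 150) = 1/143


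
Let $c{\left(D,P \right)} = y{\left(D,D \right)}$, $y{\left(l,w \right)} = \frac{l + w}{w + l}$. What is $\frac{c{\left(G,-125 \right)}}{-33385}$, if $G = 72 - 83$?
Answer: $- \frac{1}{33385} \approx -2.9954 \cdot 10^{-5}$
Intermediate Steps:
$G = -11$ ($G = 72 - 83 = -11$)
$y{\left(l,w \right)} = 1$ ($y{\left(l,w \right)} = \frac{l + w}{l + w} = 1$)
$c{\left(D,P \right)} = 1$
$\frac{c{\left(G,-125 \right)}}{-33385} = 1 \frac{1}{-33385} = 1 \left(- \frac{1}{33385}\right) = - \frac{1}{33385}$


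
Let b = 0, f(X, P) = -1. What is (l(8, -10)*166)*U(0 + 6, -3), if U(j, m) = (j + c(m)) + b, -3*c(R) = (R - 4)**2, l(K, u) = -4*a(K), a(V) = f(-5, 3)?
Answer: -20584/3 ≈ -6861.3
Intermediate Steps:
a(V) = -1
l(K, u) = 4 (l(K, u) = -4*(-1) = 4)
c(R) = -(-4 + R)**2/3 (c(R) = -(R - 4)**2/3 = -(-4 + R)**2/3)
U(j, m) = j - (-4 + m)**2/3 (U(j, m) = (j - (-4 + m)**2/3) + 0 = j - (-4 + m)**2/3)
(l(8, -10)*166)*U(0 + 6, -3) = (4*166)*((0 + 6) - (-4 - 3)**2/3) = 664*(6 - 1/3*(-7)**2) = 664*(6 - 1/3*49) = 664*(6 - 49/3) = 664*(-31/3) = -20584/3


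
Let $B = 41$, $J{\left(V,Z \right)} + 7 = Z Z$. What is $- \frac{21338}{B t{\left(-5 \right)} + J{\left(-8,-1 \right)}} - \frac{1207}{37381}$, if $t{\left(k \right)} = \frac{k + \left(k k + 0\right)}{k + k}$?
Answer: $\frac{398764781}{1644764} \approx 242.45$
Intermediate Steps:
$J{\left(V,Z \right)} = -7 + Z^{2}$ ($J{\left(V,Z \right)} = -7 + Z Z = -7 + Z^{2}$)
$t{\left(k \right)} = \frac{k + k^{2}}{2 k}$ ($t{\left(k \right)} = \frac{k + \left(k^{2} + 0\right)}{2 k} = \left(k + k^{2}\right) \frac{1}{2 k} = \frac{k + k^{2}}{2 k}$)
$- \frac{21338}{B t{\left(-5 \right)} + J{\left(-8,-1 \right)}} - \frac{1207}{37381} = - \frac{21338}{41 \left(\frac{1}{2} + \frac{1}{2} \left(-5\right)\right) - \left(7 - \left(-1\right)^{2}\right)} - \frac{1207}{37381} = - \frac{21338}{41 \left(\frac{1}{2} - \frac{5}{2}\right) + \left(-7 + 1\right)} - \frac{1207}{37381} = - \frac{21338}{41 \left(-2\right) - 6} - \frac{1207}{37381} = - \frac{21338}{-82 - 6} - \frac{1207}{37381} = - \frac{21338}{-88} - \frac{1207}{37381} = \left(-21338\right) \left(- \frac{1}{88}\right) - \frac{1207}{37381} = \frac{10669}{44} - \frac{1207}{37381} = \frac{398764781}{1644764}$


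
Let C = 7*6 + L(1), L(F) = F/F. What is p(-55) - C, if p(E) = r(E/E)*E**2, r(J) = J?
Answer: 2982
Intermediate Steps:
L(F) = 1
C = 43 (C = 7*6 + 1 = 42 + 1 = 43)
p(E) = E**2 (p(E) = (E/E)*E**2 = 1*E**2 = E**2)
p(-55) - C = (-55)**2 - 1*43 = 3025 - 43 = 2982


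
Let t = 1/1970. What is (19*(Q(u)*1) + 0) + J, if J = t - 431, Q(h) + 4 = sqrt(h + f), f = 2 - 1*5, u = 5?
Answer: -998789/1970 + 19*sqrt(2) ≈ -480.13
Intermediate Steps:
f = -3 (f = 2 - 5 = -3)
t = 1/1970 ≈ 0.00050761
Q(h) = -4 + sqrt(-3 + h) (Q(h) = -4 + sqrt(h - 3) = -4 + sqrt(-3 + h))
J = -849069/1970 (J = 1/1970 - 431 = -849069/1970 ≈ -431.00)
(19*(Q(u)*1) + 0) + J = (19*((-4 + sqrt(-3 + 5))*1) + 0) - 849069/1970 = (19*((-4 + sqrt(2))*1) + 0) - 849069/1970 = (19*(-4 + sqrt(2)) + 0) - 849069/1970 = ((-76 + 19*sqrt(2)) + 0) - 849069/1970 = (-76 + 19*sqrt(2)) - 849069/1970 = -998789/1970 + 19*sqrt(2)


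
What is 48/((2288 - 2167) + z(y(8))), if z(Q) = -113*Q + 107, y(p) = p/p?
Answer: 48/115 ≈ 0.41739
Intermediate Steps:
y(p) = 1
z(Q) = 107 - 113*Q
48/((2288 - 2167) + z(y(8))) = 48/((2288 - 2167) + (107 - 113*1)) = 48/(121 + (107 - 113)) = 48/(121 - 6) = 48/115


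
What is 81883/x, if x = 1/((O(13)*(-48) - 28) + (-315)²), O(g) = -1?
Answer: 8126478335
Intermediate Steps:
x = 1/99245 (x = 1/((-1*(-48) - 28) + (-315)²) = 1/((48 - 28) + 99225) = 1/(20 + 99225) = 1/99245 ≈ 1.0076e-5)
81883/x = 81883/(1/99245) = 81883*99245 = 8126478335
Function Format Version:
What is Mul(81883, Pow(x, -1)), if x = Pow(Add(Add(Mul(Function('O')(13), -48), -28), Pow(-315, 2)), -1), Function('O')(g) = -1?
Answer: 8126478335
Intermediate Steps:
x = Rational(1, 99245) (x = Pow(Add(Add(Mul(-1, -48), -28), Pow(-315, 2)), -1) = Pow(Add(Add(48, -28), 99225), -1) = Pow(Add(20, 99225), -1) = Pow(99245, -1) = Rational(1, 99245) ≈ 1.0076e-5)
Mul(81883, Pow(x, -1)) = Mul(81883, Pow(Rational(1, 99245), -1)) = Mul(81883, 99245) = 8126478335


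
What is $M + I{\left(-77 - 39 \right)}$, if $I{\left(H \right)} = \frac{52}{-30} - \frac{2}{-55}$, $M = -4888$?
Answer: $- \frac{161360}{33} \approx -4889.7$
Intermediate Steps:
$I{\left(H \right)} = - \frac{56}{33}$ ($I{\left(H \right)} = 52 \left(- \frac{1}{30}\right) - - \frac{2}{55} = - \frac{26}{15} + \frac{2}{55} = - \frac{56}{33}$)
$M + I{\left(-77 - 39 \right)} = -4888 - \frac{56}{33} = - \frac{161360}{33}$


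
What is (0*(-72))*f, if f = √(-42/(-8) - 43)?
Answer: 0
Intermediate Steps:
f = I*√151/2 (f = √(-42*(-⅛) - 43) = √(21/4 - 43) = √(-151/4) = I*√151/2 ≈ 6.1441*I)
(0*(-72))*f = (0*(-72))*(I*√151/2) = 0*(I*√151/2) = 0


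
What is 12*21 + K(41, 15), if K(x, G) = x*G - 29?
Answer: 838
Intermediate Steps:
K(x, G) = -29 + G*x (K(x, G) = G*x - 29 = -29 + G*x)
12*21 + K(41, 15) = 12*21 + (-29 + 15*41) = 252 + (-29 + 615) = 252 + 586 = 838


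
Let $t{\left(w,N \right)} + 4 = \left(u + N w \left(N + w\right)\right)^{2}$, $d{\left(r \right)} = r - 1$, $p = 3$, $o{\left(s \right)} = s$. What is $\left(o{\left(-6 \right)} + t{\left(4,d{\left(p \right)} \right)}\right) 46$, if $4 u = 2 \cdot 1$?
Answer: $\frac{215487}{2} \approx 1.0774 \cdot 10^{5}$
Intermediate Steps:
$u = \frac{1}{2}$ ($u = \frac{2 \cdot 1}{4} = \frac{1}{4} \cdot 2 = \frac{1}{2} \approx 0.5$)
$d{\left(r \right)} = -1 + r$ ($d{\left(r \right)} = r - 1 = -1 + r$)
$t{\left(w,N \right)} = -4 + \left(\frac{1}{2} + N w \left(N + w\right)\right)^{2}$
$\left(o{\left(-6 \right)} + t{\left(4,d{\left(p \right)} \right)}\right) 46 = \left(-6 - \left(4 - \frac{\left(1 + 2 \left(-1 + 3\right) 4^{2} + 2 \cdot 4 \left(-1 + 3\right)^{2}\right)^{2}}{4}\right)\right) 46 = \left(-6 - \left(4 - \frac{\left(1 + 2 \cdot 2 \cdot 16 + 2 \cdot 4 \cdot 2^{2}\right)^{2}}{4}\right)\right) 46 = \left(-6 - \left(4 - \frac{\left(1 + 64 + 2 \cdot 4 \cdot 4\right)^{2}}{4}\right)\right) 46 = \left(-6 - \left(4 - \frac{\left(1 + 64 + 32\right)^{2}}{4}\right)\right) 46 = \left(-6 - \left(4 - \frac{97^{2}}{4}\right)\right) 46 = \left(-6 + \left(-4 + \frac{1}{4} \cdot 9409\right)\right) 46 = \left(-6 + \left(-4 + \frac{9409}{4}\right)\right) 46 = \left(-6 + \frac{9393}{4}\right) 46 = \frac{9369}{4} \cdot 46 = \frac{215487}{2}$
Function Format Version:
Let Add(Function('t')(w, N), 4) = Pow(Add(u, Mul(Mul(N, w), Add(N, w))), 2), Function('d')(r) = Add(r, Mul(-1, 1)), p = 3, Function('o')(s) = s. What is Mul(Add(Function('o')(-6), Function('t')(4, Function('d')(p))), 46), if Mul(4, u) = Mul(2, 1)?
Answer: Rational(215487, 2) ≈ 1.0774e+5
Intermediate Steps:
u = Rational(1, 2) (u = Mul(Rational(1, 4), Mul(2, 1)) = Mul(Rational(1, 4), 2) = Rational(1, 2) ≈ 0.50000)
Function('d')(r) = Add(-1, r) (Function('d')(r) = Add(r, -1) = Add(-1, r))
Function('t')(w, N) = Add(-4, Pow(Add(Rational(1, 2), Mul(N, w, Add(N, w))), 2)) (Function('t')(w, N) = Add(-4, Pow(Add(Rational(1, 2), Mul(Mul(N, w), Add(N, w))), 2)) = Add(-4, Pow(Add(Rational(1, 2), Mul(N, w, Add(N, w))), 2)))
Mul(Add(Function('o')(-6), Function('t')(4, Function('d')(p))), 46) = Mul(Add(-6, Add(-4, Mul(Rational(1, 4), Pow(Add(1, Mul(2, Add(-1, 3), Pow(4, 2)), Mul(2, 4, Pow(Add(-1, 3), 2))), 2)))), 46) = Mul(Add(-6, Add(-4, Mul(Rational(1, 4), Pow(Add(1, Mul(2, 2, 16), Mul(2, 4, Pow(2, 2))), 2)))), 46) = Mul(Add(-6, Add(-4, Mul(Rational(1, 4), Pow(Add(1, 64, Mul(2, 4, 4)), 2)))), 46) = Mul(Add(-6, Add(-4, Mul(Rational(1, 4), Pow(Add(1, 64, 32), 2)))), 46) = Mul(Add(-6, Add(-4, Mul(Rational(1, 4), Pow(97, 2)))), 46) = Mul(Add(-6, Add(-4, Mul(Rational(1, 4), 9409))), 46) = Mul(Add(-6, Add(-4, Rational(9409, 4))), 46) = Mul(Add(-6, Rational(9393, 4)), 46) = Mul(Rational(9369, 4), 46) = Rational(215487, 2)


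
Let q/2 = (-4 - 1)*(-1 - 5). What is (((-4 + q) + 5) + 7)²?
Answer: 4624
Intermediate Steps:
q = 60 (q = 2*((-4 - 1)*(-1 - 5)) = 2*(-5*(-6)) = 2*30 = 60)
(((-4 + q) + 5) + 7)² = (((-4 + 60) + 5) + 7)² = ((56 + 5) + 7)² = (61 + 7)² = 68² = 4624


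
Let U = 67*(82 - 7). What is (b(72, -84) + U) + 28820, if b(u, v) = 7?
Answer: 33852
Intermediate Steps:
U = 5025 (U = 67*75 = 5025)
(b(72, -84) + U) + 28820 = (7 + 5025) + 28820 = 5032 + 28820 = 33852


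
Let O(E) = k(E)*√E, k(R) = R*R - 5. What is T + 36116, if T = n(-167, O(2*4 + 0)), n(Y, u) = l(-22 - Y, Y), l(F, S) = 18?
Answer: 36134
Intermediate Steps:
k(R) = -5 + R² (k(R) = R² - 5 = -5 + R²)
O(E) = √E*(-5 + E²) (O(E) = (-5 + E²)*√E = √E*(-5 + E²))
n(Y, u) = 18
T = 18
T + 36116 = 18 + 36116 = 36134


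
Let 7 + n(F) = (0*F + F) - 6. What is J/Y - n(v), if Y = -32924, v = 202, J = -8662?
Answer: -3106987/16462 ≈ -188.74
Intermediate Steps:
n(F) = -13 + F (n(F) = -7 + ((0*F + F) - 6) = -7 + ((0 + F) - 6) = -7 + (F - 6) = -7 + (-6 + F) = -13 + F)
J/Y - n(v) = -8662/(-32924) - (-13 + 202) = -8662*(-1/32924) - 1*189 = 4331/16462 - 189 = -3106987/16462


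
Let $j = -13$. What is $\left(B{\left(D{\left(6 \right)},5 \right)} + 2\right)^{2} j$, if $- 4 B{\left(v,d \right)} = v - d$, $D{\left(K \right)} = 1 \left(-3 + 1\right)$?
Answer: $- \frac{2925}{16} \approx -182.81$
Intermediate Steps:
$D{\left(K \right)} = -2$ ($D{\left(K \right)} = 1 \left(-2\right) = -2$)
$B{\left(v,d \right)} = - \frac{v}{4} + \frac{d}{4}$ ($B{\left(v,d \right)} = - \frac{v - d}{4} = - \frac{v}{4} + \frac{d}{4}$)
$\left(B{\left(D{\left(6 \right)},5 \right)} + 2\right)^{2} j = \left(\left(\left(- \frac{1}{4}\right) \left(-2\right) + \frac{1}{4} \cdot 5\right) + 2\right)^{2} \left(-13\right) = \left(\left(\frac{1}{2} + \frac{5}{4}\right) + 2\right)^{2} \left(-13\right) = \left(\frac{7}{4} + 2\right)^{2} \left(-13\right) = \left(\frac{15}{4}\right)^{2} \left(-13\right) = \frac{225}{16} \left(-13\right) = - \frac{2925}{16}$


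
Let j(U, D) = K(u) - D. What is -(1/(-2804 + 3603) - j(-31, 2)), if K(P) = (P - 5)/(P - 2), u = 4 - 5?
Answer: -1/799 ≈ -0.0012516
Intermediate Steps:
u = -1
K(P) = (-5 + P)/(-2 + P)
j(U, D) = 2 - D (j(U, D) = (-5 - 1)/(-2 - 1) - D = -6/(-3) - D = -1/3*(-6) - D = 2 - D)
-(1/(-2804 + 3603) - j(-31, 2)) = -(1/(-2804 + 3603) - (2 - 1*2)) = -(1/799 - (2 - 2)) = -(1/799 - 1*0) = -(1/799 + 0) = -1*1/799 = -1/799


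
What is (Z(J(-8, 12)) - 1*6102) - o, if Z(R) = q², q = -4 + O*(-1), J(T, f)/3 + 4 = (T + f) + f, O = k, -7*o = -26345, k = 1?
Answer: -68884/7 ≈ -9840.6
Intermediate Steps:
o = 26345/7 (o = -⅐*(-26345) = 26345/7 ≈ 3763.6)
O = 1
J(T, f) = -12 + 3*T + 6*f (J(T, f) = -12 + 3*((T + f) + f) = -12 + 3*(T + 2*f) = -12 + (3*T + 6*f) = -12 + 3*T + 6*f)
q = -5 (q = -4 + 1*(-1) = -4 - 1 = -5)
Z(R) = 25 (Z(R) = (-5)² = 25)
(Z(J(-8, 12)) - 1*6102) - o = (25 - 1*6102) - 1*26345/7 = (25 - 6102) - 26345/7 = -6077 - 26345/7 = -68884/7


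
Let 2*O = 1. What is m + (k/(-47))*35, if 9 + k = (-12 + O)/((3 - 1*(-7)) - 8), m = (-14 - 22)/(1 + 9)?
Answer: 6941/940 ≈ 7.3840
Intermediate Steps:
O = 1/2 (O = (1/2)*1 = 1/2 ≈ 0.50000)
m = -18/5 (m = -36/10 = -36*1/10 = -18/5 ≈ -3.6000)
k = -59/4 (k = -9 + (-12 + 1/2)/((3 - 1*(-7)) - 8) = -9 - 23/(2*((3 + 7) - 8)) = -9 - 23/(2*(10 - 8)) = -9 - 23/2/2 = -9 - 23/2*1/2 = -9 - 23/4 = -59/4 ≈ -14.750)
m + (k/(-47))*35 = -18/5 - 59/4/(-47)*35 = -18/5 - 59/4*(-1/47)*35 = -18/5 + (59/188)*35 = -18/5 + 2065/188 = 6941/940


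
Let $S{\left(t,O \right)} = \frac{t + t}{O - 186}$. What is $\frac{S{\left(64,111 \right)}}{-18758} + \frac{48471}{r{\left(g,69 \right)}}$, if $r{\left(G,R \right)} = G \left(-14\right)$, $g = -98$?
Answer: $\frac{34095800983}{965099100} \approx 35.329$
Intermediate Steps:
$r{\left(G,R \right)} = - 14 G$
$S{\left(t,O \right)} = \frac{2 t}{-186 + O}$
$\frac{S{\left(64,111 \right)}}{-18758} + \frac{48471}{r{\left(g,69 \right)}} = \frac{2 \cdot 64 \frac{1}{-186 + 111}}{-18758} + \frac{48471}{\left(-14\right) \left(-98\right)} = 2 \cdot 64 \frac{1}{-75} \left(- \frac{1}{18758}\right) + \frac{48471}{1372} = 2 \cdot 64 \left(- \frac{1}{75}\right) \left(- \frac{1}{18758}\right) + 48471 \cdot \frac{1}{1372} = \left(- \frac{128}{75}\right) \left(- \frac{1}{18758}\right) + \frac{48471}{1372} = \frac{64}{703425} + \frac{48471}{1372} = \frac{34095800983}{965099100}$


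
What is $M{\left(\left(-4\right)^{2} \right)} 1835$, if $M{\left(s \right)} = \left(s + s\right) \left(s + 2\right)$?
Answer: $1056960$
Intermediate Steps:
$M{\left(s \right)} = 2 s \left(2 + s\right)$
$M{\left(\left(-4\right)^{2} \right)} 1835 = 2 \left(-4\right)^{2} \left(2 + \left(-4\right)^{2}\right) 1835 = 2 \cdot 16 \left(2 + 16\right) 1835 = 2 \cdot 16 \cdot 18 \cdot 1835 = 576 \cdot 1835 = 1056960$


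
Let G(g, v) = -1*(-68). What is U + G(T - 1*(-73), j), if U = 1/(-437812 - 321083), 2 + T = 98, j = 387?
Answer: 51604859/758895 ≈ 68.000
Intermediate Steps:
T = 96 (T = -2 + 98 = 96)
G(g, v) = 68
U = -1/758895 (U = 1/(-758895) = -1/758895 ≈ -1.3177e-6)
U + G(T - 1*(-73), j) = -1/758895 + 68 = 51604859/758895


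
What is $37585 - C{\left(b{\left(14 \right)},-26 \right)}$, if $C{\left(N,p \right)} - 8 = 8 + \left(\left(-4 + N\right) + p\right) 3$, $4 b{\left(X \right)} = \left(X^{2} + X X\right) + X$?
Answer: $\frac{74709}{2} \approx 37355.0$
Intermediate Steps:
$b{\left(X \right)} = \frac{X^{2}}{2} + \frac{X}{4}$ ($b{\left(X \right)} = \frac{\left(X^{2} + X X\right) + X}{4} = \frac{\left(X^{2} + X^{2}\right) + X}{4} = \frac{2 X^{2} + X}{4} = \frac{X + 2 X^{2}}{4} = \frac{X^{2}}{2} + \frac{X}{4}$)
$C{\left(N,p \right)} = 4 + 3 N + 3 p$ ($C{\left(N,p \right)} = 8 + \left(8 + \left(\left(-4 + N\right) + p\right) 3\right) = 8 + \left(8 + \left(-4 + N + p\right) 3\right) = 8 + \left(8 + \left(-12 + 3 N + 3 p\right)\right) = 8 + \left(-4 + 3 N + 3 p\right) = 4 + 3 N + 3 p$)
$37585 - C{\left(b{\left(14 \right)},-26 \right)} = 37585 - \left(4 + 3 \cdot \frac{1}{4} \cdot 14 \left(1 + 2 \cdot 14\right) + 3 \left(-26\right)\right) = 37585 - \left(4 + 3 \cdot \frac{1}{4} \cdot 14 \left(1 + 28\right) - 78\right) = 37585 - \left(4 + 3 \cdot \frac{1}{4} \cdot 14 \cdot 29 - 78\right) = 37585 - \left(4 + 3 \cdot \frac{203}{2} - 78\right) = 37585 - \left(4 + \frac{609}{2} - 78\right) = 37585 - \frac{461}{2} = \frac{74709}{2}$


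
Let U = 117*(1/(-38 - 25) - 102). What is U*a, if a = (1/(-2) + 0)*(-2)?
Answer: -83551/7 ≈ -11936.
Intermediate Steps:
U = -83551/7 (U = 117*(1/(-63) - 102) = 117*(-1/63 - 102) = 117*(-6427/63) = -83551/7 ≈ -11936.)
a = 1 (a = (1*(-½) + 0)*(-2) = (-½ + 0)*(-2) = -½*(-2) = 1)
U*a = -83551/7*1 = -83551/7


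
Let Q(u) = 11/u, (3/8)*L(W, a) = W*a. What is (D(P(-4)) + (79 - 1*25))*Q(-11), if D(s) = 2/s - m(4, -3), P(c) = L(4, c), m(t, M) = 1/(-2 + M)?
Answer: -17329/320 ≈ -54.153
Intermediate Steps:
L(W, a) = 8*W*a/3 (L(W, a) = 8*(W*a)/3 = 8*W*a/3)
P(c) = 32*c/3 (P(c) = (8/3)*4*c = 32*c/3)
D(s) = ⅕ + 2/s (D(s) = 2/s - 1/(-2 - 3) = 2/s - 1/(-5) = 2/s - 1*(-⅕) = 2/s + ⅕ = ⅕ + 2/s)
(D(P(-4)) + (79 - 1*25))*Q(-11) = ((10 + (32/3)*(-4))/(5*(((32/3)*(-4)))) + (79 - 1*25))*(11/(-11)) = ((10 - 128/3)/(5*(-128/3)) + (79 - 25))*(11*(-1/11)) = ((⅕)*(-3/128)*(-98/3) + 54)*(-1) = (49/320 + 54)*(-1) = (17329/320)*(-1) = -17329/320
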